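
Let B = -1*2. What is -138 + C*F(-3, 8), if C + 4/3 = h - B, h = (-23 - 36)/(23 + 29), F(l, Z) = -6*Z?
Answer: -1502/13 ≈ -115.54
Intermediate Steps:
B = -2
h = -59/52 ≈ -1.1346
C = -73/156 (C = -4/3 + (-59/52 - 1*(-2)) = -4/3 + (-59/52 + 2) = -4/3 + 45/52 = -73/156 ≈ -0.46795)
-138 + C*F(-3, 8) = -138 - (-73)*8/26 = -138 - 73/156*(-48) = -138 + 292/13 = -1502/13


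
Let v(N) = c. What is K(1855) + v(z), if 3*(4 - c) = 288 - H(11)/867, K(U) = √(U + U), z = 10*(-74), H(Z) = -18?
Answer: -26590/289 + √3710 ≈ -31.097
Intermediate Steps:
z = -740
K(U) = √2*√U (K(U) = √(2*U) = √2*√U)
c = -26590/289 (c = 4 - (288 - (-18)/867)/3 = 4 - (288 - 1*(-6/289))/3 = 4 - (288 + 6/289)/3 = 4 - ⅓*83238/289 = 4 - 27746/289 = -26590/289 ≈ -92.007)
v(N) = -26590/289
K(1855) + v(z) = √2*√1855 - 26590/289 = √3710 - 26590/289 = -26590/289 + √3710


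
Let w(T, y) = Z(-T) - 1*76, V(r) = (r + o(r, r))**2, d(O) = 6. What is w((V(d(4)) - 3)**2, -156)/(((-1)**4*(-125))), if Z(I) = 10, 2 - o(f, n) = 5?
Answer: 66/125 ≈ 0.52800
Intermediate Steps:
o(f, n) = -3 (o(f, n) = 2 - 1*5 = 2 - 5 = -3)
V(r) = (-3 + r)**2 (V(r) = (r - 3)**2 = (-3 + r)**2)
w(T, y) = -66 (w(T, y) = 10 - 1*76 = 10 - 76 = -66)
w((V(d(4)) - 3)**2, -156)/(((-1)**4*(-125))) = -66/((-1)**4*(-125)) = -66/(1*(-125)) = -66/(-125) = -66*(-1/125) = 66/125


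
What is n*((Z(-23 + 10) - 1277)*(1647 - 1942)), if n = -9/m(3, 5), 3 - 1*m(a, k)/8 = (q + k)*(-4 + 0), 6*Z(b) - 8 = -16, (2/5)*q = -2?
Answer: -1131325/8 ≈ -1.4142e+5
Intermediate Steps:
q = -5 (q = (5/2)*(-2) = -5)
Z(b) = -4/3 (Z(b) = 4/3 + (⅙)*(-16) = 4/3 - 8/3 = -4/3)
m(a, k) = -136 + 32*k (m(a, k) = 24 - 8*(-5 + k)*(-4 + 0) = 24 - 8*(-5 + k)*(-4) = 24 - 8*(20 - 4*k) = 24 + (-160 + 32*k) = -136 + 32*k)
n = -3/8 (n = -9/(-136 + 32*5) = -9/(-136 + 160) = -9/24 = -9*1/24 = -3/8 ≈ -0.37500)
n*((Z(-23 + 10) - 1277)*(1647 - 1942)) = -3*(-4/3 - 1277)*(1647 - 1942)/8 = -(-3835)*(-295)/8 = -3/8*1131325/3 = -1131325/8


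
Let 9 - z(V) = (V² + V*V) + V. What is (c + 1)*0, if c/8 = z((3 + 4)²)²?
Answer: 0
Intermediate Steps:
z(V) = 9 - V - 2*V² (z(V) = 9 - ((V² + V*V) + V) = 9 - ((V² + V²) + V) = 9 - (2*V² + V) = 9 - (V + 2*V²) = 9 + (-V - 2*V²) = 9 - V - 2*V²)
c = 187559712 (c = 8*(9 - (3 + 4)² - 2*(3 + 4)⁴)² = 8*(9 - 1*7² - 2*(7²)²)² = 8*(9 - 1*49 - 2*49²)² = 8*(9 - 49 - 2*2401)² = 8*(9 - 49 - 4802)² = 8*(-4842)² = 8*23444964 = 187559712)
(c + 1)*0 = (187559712 + 1)*0 = 187559713*0 = 0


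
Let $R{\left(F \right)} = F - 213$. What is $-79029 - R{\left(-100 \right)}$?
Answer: $-78716$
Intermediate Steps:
$R{\left(F \right)} = -213 + F$ ($R{\left(F \right)} = F - 213 = -213 + F$)
$-79029 - R{\left(-100 \right)} = -79029 - \left(-213 - 100\right) = -79029 - -313 = -79029 + 313 = -78716$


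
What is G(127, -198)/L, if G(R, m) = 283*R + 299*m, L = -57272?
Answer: 23261/57272 ≈ 0.40615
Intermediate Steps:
G(127, -198)/L = (283*127 + 299*(-198))/(-57272) = (35941 - 59202)*(-1/57272) = -23261*(-1/57272) = 23261/57272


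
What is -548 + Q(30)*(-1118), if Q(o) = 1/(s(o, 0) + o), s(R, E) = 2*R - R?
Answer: -16999/30 ≈ -566.63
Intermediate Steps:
s(R, E) = R
Q(o) = 1/(2*o) (Q(o) = 1/(o + o) = 1/(2*o))
-548 + Q(30)*(-1118) = -548 + ((1/2)/30)*(-1118) = -548 + ((1/2)*(1/30))*(-1118) = -548 + (1/60)*(-1118) = -548 - 559/30 = -16999/30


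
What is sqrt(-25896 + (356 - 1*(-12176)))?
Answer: 2*I*sqrt(3341) ≈ 115.6*I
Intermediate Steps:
sqrt(-25896 + (356 - 1*(-12176))) = sqrt(-25896 + (356 + 12176)) = sqrt(-25896 + 12532) = sqrt(-13364) = 2*I*sqrt(3341)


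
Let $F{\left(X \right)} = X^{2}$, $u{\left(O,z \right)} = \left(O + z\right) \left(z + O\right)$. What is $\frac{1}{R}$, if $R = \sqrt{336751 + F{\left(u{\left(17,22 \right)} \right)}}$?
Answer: $\frac{\sqrt{165637}}{662548} \approx 0.00061427$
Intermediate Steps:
$u{\left(O,z \right)} = \left(O + z\right)^{2}$ ($u{\left(O,z \right)} = \left(O + z\right) \left(O + z\right) = \left(O + z\right)^{2}$)
$R = 4 \sqrt{165637}$ ($R = \sqrt{336751 + \left(\left(17 + 22\right)^{2}\right)^{2}} = \sqrt{336751 + \left(39^{2}\right)^{2}} = \sqrt{336751 + 1521^{2}} = \sqrt{336751 + 2313441} = \sqrt{2650192} = 4 \sqrt{165637} \approx 1627.9$)
$\frac{1}{R} = \frac{1}{4 \sqrt{165637}} = \frac{\sqrt{165637}}{662548}$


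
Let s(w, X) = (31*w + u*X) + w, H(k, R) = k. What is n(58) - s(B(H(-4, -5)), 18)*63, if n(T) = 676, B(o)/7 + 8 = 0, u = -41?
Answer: 160066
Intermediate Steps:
B(o) = -56 (B(o) = -56 + 7*0 = -56 + 0 = -56)
s(w, X) = -41*X + 32*w (s(w, X) = (31*w - 41*X) + w = (-41*X + 31*w) + w = -41*X + 32*w)
n(58) - s(B(H(-4, -5)), 18)*63 = 676 - (-41*18 + 32*(-56))*63 = 676 - (-738 - 1792)*63 = 676 - (-2530)*63 = 676 - 1*(-159390) = 676 + 159390 = 160066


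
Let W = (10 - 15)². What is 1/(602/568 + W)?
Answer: 284/7401 ≈ 0.038373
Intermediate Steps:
W = 25 (W = (-5)² = 25)
1/(602/568 + W) = 1/(602/568 + 25) = 1/(602*(1/568) + 25) = 1/(301/284 + 25) = 1/(7401/284) = 284/7401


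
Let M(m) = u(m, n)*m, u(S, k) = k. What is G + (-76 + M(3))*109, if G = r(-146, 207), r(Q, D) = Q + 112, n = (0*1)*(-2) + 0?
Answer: -8318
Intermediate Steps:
n = 0 (n = 0*(-2) + 0 = 0 + 0 = 0)
r(Q, D) = 112 + Q
G = -34 (G = 112 - 146 = -34)
M(m) = 0 (M(m) = 0*m = 0)
G + (-76 + M(3))*109 = -34 + (-76 + 0)*109 = -34 - 76*109 = -34 - 8284 = -8318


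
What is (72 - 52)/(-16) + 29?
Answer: 111/4 ≈ 27.750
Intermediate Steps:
(72 - 52)/(-16) + 29 = 20*(-1/16) + 29 = -5/4 + 29 = 111/4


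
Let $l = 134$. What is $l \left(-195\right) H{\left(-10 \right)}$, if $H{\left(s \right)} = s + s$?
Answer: $522600$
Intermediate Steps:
$H{\left(s \right)} = 2 s$
$l \left(-195\right) H{\left(-10 \right)} = 134 \left(-195\right) 2 \left(-10\right) = \left(-26130\right) \left(-20\right) = 522600$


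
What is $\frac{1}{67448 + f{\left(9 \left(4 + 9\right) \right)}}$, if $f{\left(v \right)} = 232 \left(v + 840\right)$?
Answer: $\frac{1}{289472} \approx 3.4546 \cdot 10^{-6}$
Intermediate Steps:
$f{\left(v \right)} = 194880 + 232 v$ ($f{\left(v \right)} = 232 \left(840 + v\right) = 194880 + 232 v$)
$\frac{1}{67448 + f{\left(9 \left(4 + 9\right) \right)}} = \frac{1}{67448 + \left(194880 + 232 \cdot 9 \left(4 + 9\right)\right)} = \frac{1}{67448 + \left(194880 + 232 \cdot 9 \cdot 13\right)} = \frac{1}{67448 + \left(194880 + 232 \cdot 117\right)} = \frac{1}{67448 + \left(194880 + 27144\right)} = \frac{1}{67448 + 222024} = \frac{1}{289472}$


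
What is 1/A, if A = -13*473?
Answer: -1/6149 ≈ -0.00016263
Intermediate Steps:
A = -6149
1/A = 1/(-6149) = -1/6149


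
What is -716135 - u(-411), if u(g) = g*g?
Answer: -885056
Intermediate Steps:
u(g) = g**2
-716135 - u(-411) = -716135 - 1*(-411)**2 = -716135 - 1*168921 = -716135 - 168921 = -885056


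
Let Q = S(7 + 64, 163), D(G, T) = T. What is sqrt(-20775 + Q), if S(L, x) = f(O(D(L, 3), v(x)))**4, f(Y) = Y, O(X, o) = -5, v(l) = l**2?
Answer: 5*I*sqrt(806) ≈ 141.95*I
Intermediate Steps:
S(L, x) = 625 (S(L, x) = (-5)**4 = 625)
Q = 625
sqrt(-20775 + Q) = sqrt(-20775 + 625) = sqrt(-20150) = 5*I*sqrt(806)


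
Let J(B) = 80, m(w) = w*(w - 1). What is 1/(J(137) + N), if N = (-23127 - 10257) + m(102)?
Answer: -1/23002 ≈ -4.3474e-5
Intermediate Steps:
m(w) = w*(-1 + w)
N = -23082 (N = (-23127 - 10257) + 102*(-1 + 102) = -33384 + 102*101 = -33384 + 10302 = -23082)
1/(J(137) + N) = 1/(80 - 23082) = 1/(-23002) = -1/23002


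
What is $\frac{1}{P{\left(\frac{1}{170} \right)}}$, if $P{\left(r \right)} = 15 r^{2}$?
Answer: $\frac{5780}{3} \approx 1926.7$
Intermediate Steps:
$\frac{1}{P{\left(\frac{1}{170} \right)}} = \frac{1}{15 \left(\frac{1}{170}\right)^{2}} = \frac{1}{15 \cdot \frac{1}{28900}} = \frac{1}{\frac{3}{5780}} = \frac{5780}{3}$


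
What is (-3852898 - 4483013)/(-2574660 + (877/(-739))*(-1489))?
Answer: 6160238229/1901367887 ≈ 3.2399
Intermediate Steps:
(-3852898 - 4483013)/(-2574660 + (877/(-739))*(-1489)) = -8335911/(-2574660 + (877*(-1/739))*(-1489)) = -8335911/(-2574660 - 877/739*(-1489)) = -8335911/(-2574660 + 1305853/739) = -8335911/(-1901367887/739) = -8335911*(-739/1901367887) = 6160238229/1901367887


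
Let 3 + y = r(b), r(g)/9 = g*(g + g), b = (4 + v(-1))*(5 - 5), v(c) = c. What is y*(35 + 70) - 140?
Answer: -455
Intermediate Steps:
b = 0 (b = (4 - 1)*(5 - 5) = 3*0 = 0)
r(g) = 18*g² (r(g) = 9*(g*(g + g)) = 9*(g*(2*g)) = 9*(2*g²) = 18*g²)
y = -3 (y = -3 + 18*0² = -3 + 18*0 = -3 + 0 = -3)
y*(35 + 70) - 140 = -3*(35 + 70) - 140 = -3*105 - 140 = -315 - 140 = -455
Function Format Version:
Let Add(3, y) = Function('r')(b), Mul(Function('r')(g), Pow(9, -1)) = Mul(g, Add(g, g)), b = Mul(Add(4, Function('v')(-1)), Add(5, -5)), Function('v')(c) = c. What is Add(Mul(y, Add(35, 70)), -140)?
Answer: -455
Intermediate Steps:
b = 0 (b = Mul(Add(4, -1), Add(5, -5)) = Mul(3, 0) = 0)
Function('r')(g) = Mul(18, Pow(g, 2)) (Function('r')(g) = Mul(9, Mul(g, Add(g, g))) = Mul(9, Mul(g, Mul(2, g))) = Mul(9, Mul(2, Pow(g, 2))) = Mul(18, Pow(g, 2)))
y = -3 (y = Add(-3, Mul(18, Pow(0, 2))) = Add(-3, Mul(18, 0)) = Add(-3, 0) = -3)
Add(Mul(y, Add(35, 70)), -140) = Add(Mul(-3, Add(35, 70)), -140) = Add(Mul(-3, 105), -140) = Add(-315, -140) = -455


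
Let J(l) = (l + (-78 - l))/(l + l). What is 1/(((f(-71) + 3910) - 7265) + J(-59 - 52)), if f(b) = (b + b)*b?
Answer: 37/248912 ≈ 0.00014865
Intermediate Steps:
f(b) = 2*b² (f(b) = (2*b)*b = 2*b²)
J(l) = -39/l (J(l) = -78*1/(2*l) = -39/l)
1/(((f(-71) + 3910) - 7265) + J(-59 - 52)) = 1/(((2*(-71)² + 3910) - 7265) - 39/(-59 - 52)) = 1/(((2*5041 + 3910) - 7265) - 39/(-111)) = 1/(((10082 + 3910) - 7265) - 39*(-1/111)) = 1/((13992 - 7265) + 13/37) = 1/(6727 + 13/37) = 1/(248912/37) = 37/248912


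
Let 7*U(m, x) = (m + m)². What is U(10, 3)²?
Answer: 160000/49 ≈ 3265.3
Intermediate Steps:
U(m, x) = 4*m²/7 (U(m, x) = (m + m)²/7 = (2*m)²/7 = (4*m²)/7 = 4*m²/7)
U(10, 3)² = ((4/7)*10²)² = ((4/7)*100)² = (400/7)² = 160000/49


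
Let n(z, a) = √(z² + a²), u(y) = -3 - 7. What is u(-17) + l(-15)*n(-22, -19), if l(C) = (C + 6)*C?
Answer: -10 + 1755*√5 ≈ 3914.3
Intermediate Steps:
u(y) = -10
l(C) = C*(6 + C) (l(C) = (6 + C)*C = C*(6 + C))
n(z, a) = √(a² + z²)
u(-17) + l(-15)*n(-22, -19) = -10 + (-15*(6 - 15))*√((-19)² + (-22)²) = -10 + (-15*(-9))*√(361 + 484) = -10 + 135*√845 = -10 + 135*(13*√5) = -10 + 1755*√5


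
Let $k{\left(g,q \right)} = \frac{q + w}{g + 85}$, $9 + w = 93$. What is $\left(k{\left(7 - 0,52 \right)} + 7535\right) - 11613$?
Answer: $- \frac{93760}{23} \approx -4076.5$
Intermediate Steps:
$w = 84$ ($w = -9 + 93 = 84$)
$k{\left(g,q \right)} = \frac{84 + q}{85 + g}$ ($k{\left(g,q \right)} = \frac{q + 84}{g + 85} = \frac{84 + q}{85 + g}$)
$\left(k{\left(7 - 0,52 \right)} + 7535\right) - 11613 = \left(\frac{84 + 52}{85 + \left(7 - 0\right)} + 7535\right) - 11613 = \left(\frac{1}{85 + \left(7 + 0\right)} 136 + 7535\right) - 11613 = \left(\frac{1}{85 + 7} \cdot 136 + 7535\right) - 11613 = \left(\frac{1}{92} \cdot 136 + 7535\right) - 11613 = \left(\frac{34}{23} + 7535\right) - 11613 = \frac{173339}{23} - 11613 = - \frac{93760}{23}$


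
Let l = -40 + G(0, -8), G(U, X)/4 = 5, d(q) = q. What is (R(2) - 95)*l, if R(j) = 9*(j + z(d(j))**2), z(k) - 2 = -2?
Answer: 1540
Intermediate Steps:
z(k) = 0 (z(k) = 2 - 2 = 0)
G(U, X) = 20 (G(U, X) = 4*5 = 20)
l = -20 (l = -40 + 20 = -20)
R(j) = 9*j (R(j) = 9*(j + 0**2) = 9*(j + 0) = 9*j)
(R(2) - 95)*l = (9*2 - 95)*(-20) = (18 - 95)*(-20) = -77*(-20) = 1540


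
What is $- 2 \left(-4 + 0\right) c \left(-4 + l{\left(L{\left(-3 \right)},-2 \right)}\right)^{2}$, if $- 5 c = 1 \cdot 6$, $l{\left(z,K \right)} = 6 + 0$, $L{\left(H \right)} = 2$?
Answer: $- \frac{192}{5} \approx -38.4$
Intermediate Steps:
$l{\left(z,K \right)} = 6$
$c = - \frac{6}{5}$ ($c = - \frac{1 \cdot 6}{5} = \left(- \frac{1}{5}\right) 6 = - \frac{6}{5} \approx -1.2$)
$- 2 \left(-4 + 0\right) c \left(-4 + l{\left(L{\left(-3 \right)},-2 \right)}\right)^{2} = - 2 \left(-4 + 0\right) \left(- \frac{6}{5}\right) \left(-4 + 6\right)^{2} = \left(-2\right) \left(-4\right) \left(- \frac{6}{5}\right) 2^{2} = 8 \left(- \frac{6}{5}\right) 4 = \left(- \frac{48}{5}\right) 4 = - \frac{192}{5}$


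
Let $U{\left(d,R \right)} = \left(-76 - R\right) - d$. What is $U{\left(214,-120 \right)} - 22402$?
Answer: $-22572$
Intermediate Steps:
$U{\left(d,R \right)} = -76 - R - d$
$U{\left(214,-120 \right)} - 22402 = \left(-76 - -120 - 214\right) - 22402 = \left(-76 + 120 - 214\right) - 22402 = -170 - 22402 = -22572$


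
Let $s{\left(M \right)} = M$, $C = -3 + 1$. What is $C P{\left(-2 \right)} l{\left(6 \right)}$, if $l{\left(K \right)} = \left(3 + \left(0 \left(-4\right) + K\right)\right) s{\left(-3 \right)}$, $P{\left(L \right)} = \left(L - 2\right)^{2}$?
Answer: $864$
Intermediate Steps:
$C = -2$
$P{\left(L \right)} = \left(-2 + L\right)^{2}$
$l{\left(K \right)} = -9 - 3 K$ ($l{\left(K \right)} = \left(3 + \left(0 \left(-4\right) + K\right)\right) \left(-3\right) = \left(3 + \left(0 + K\right)\right) \left(-3\right) = \left(3 + K\right) \left(-3\right) = -9 - 3 K$)
$C P{\left(-2 \right)} l{\left(6 \right)} = - 2 \left(-2 - 2\right)^{2} \left(-9 - 18\right) = - 2 \left(-4\right)^{2} \left(-9 - 18\right) = \left(-2\right) 16 \left(-27\right) = \left(-32\right) \left(-27\right) = 864$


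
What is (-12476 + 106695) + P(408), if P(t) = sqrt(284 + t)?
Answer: 94219 + 2*sqrt(173) ≈ 94245.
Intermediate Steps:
(-12476 + 106695) + P(408) = (-12476 + 106695) + sqrt(284 + 408) = 94219 + sqrt(692) = 94219 + 2*sqrt(173)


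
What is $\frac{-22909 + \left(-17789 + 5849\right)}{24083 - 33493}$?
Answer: $\frac{34849}{9410} \approx 3.7034$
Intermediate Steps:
$\frac{-22909 + \left(-17789 + 5849\right)}{24083 - 33493} = \frac{-22909 - 11940}{-9410} = \left(-34849\right) \left(- \frac{1}{9410}\right) = \frac{34849}{9410}$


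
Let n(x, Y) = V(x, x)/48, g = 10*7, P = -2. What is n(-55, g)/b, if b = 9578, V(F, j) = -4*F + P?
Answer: 109/229872 ≈ 0.00047418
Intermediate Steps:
V(F, j) = -2 - 4*F (V(F, j) = -4*F - 2 = -2 - 4*F)
g = 70
n(x, Y) = -1/24 - x/12 (n(x, Y) = (-2 - 4*x)/48 = (-2 - 4*x)*(1/48) = -1/24 - x/12)
n(-55, g)/b = (-1/24 - 1/12*(-55))/9578 = (-1/24 + 55/12)*(1/9578) = (109/24)*(1/9578) = 109/229872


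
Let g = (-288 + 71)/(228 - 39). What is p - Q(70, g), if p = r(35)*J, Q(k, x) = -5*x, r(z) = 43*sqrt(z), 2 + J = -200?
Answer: -155/27 - 8686*sqrt(35) ≈ -51393.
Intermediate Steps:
g = -31/27 (g = -217/189 = -217*1/189 = -31/27 ≈ -1.1481)
J = -202 (J = -2 - 200 = -202)
p = -8686*sqrt(35) (p = (43*sqrt(35))*(-202) = -8686*sqrt(35) ≈ -51387.)
p - Q(70, g) = -8686*sqrt(35) - (-5)*(-31)/27 = -8686*sqrt(35) - 1*155/27 = -8686*sqrt(35) - 155/27 = -155/27 - 8686*sqrt(35)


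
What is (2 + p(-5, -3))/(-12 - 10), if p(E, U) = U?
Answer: 1/22 ≈ 0.045455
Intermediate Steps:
(2 + p(-5, -3))/(-12 - 10) = (2 - 3)/(-12 - 10) = -1/(-22) = -1/22*(-1) = 1/22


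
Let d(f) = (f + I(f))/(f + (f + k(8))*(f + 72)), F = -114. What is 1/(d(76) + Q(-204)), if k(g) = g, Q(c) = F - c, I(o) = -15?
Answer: 12508/1125781 ≈ 0.011111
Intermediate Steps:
Q(c) = -114 - c
d(f) = (-15 + f)/(f + (8 + f)*(72 + f)) (d(f) = (f - 15)/(f + (f + 8)*(f + 72)) = (-15 + f)/(f + (8 + f)*(72 + f)))
1/(d(76) + Q(-204)) = 1/((-15 + 76)/(576 + 76² + 81*76) + (-114 - 1*(-204))) = 1/(61/(576 + 5776 + 6156) + (-114 + 204)) = 1/(61/12508 + 90) = 1/(1125781/12508) = 12508/1125781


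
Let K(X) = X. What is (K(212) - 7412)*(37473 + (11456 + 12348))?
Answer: -441194400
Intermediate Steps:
(K(212) - 7412)*(37473 + (11456 + 12348)) = (212 - 7412)*(37473 + (11456 + 12348)) = -7200*(37473 + 23804) = -7200*61277 = -441194400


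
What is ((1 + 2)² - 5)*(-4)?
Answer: -16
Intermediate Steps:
((1 + 2)² - 5)*(-4) = (3² - 5)*(-4) = (9 - 5)*(-4) = 4*(-4) = -16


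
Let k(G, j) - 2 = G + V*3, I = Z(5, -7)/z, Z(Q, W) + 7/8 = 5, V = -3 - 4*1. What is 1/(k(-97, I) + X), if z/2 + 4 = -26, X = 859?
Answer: 1/743 ≈ 0.0013459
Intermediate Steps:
V = -7 (V = -3 - 4 = -7)
Z(Q, W) = 33/8 (Z(Q, W) = -7/8 + 5 = 33/8)
z = -60 (z = -8 + 2*(-26) = -8 - 52 = -60)
I = -11/160 (I = (33/8)/(-60) = (33/8)*(-1/60) = -11/160 ≈ -0.068750)
k(G, j) = -19 + G (k(G, j) = 2 + (G - 7*3) = 2 + (G - 21) = 2 + (-21 + G) = -19 + G)
1/(k(-97, I) + X) = 1/((-19 - 97) + 859) = 1/(-116 + 859) = 1/743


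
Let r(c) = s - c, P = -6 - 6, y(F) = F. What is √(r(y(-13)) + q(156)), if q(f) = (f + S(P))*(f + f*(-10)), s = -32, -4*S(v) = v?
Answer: I*√223255 ≈ 472.5*I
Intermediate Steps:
P = -12
S(v) = -v/4
q(f) = -9*f*(3 + f) (q(f) = (f - ¼*(-12))*(f + f*(-10)) = (f + 3)*(f - 10*f) = (3 + f)*(-9*f) = -9*f*(3 + f))
r(c) = -32 - c
√(r(y(-13)) + q(156)) = √((-32 - 1*(-13)) - 9*156*(3 + 156)) = √((-32 + 13) - 9*156*159) = √(-19 - 223236) = √(-223255) = I*√223255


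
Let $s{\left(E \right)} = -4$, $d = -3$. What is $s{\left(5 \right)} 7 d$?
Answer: $84$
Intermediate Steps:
$s{\left(5 \right)} 7 d = \left(-4\right) 7 \left(-3\right) = \left(-28\right) \left(-3\right) = 84$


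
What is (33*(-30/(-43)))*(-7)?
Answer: -6930/43 ≈ -161.16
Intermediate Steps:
(33*(-30/(-43)))*(-7) = (33*(-30*(-1/43)))*(-7) = (33*(30/43))*(-7) = (990/43)*(-7) = -6930/43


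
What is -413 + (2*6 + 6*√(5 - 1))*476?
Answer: 11011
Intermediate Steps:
-413 + (2*6 + 6*√(5 - 1))*476 = -413 + (12 + 6*√4)*476 = -413 + (12 + 6*2)*476 = -413 + (12 + 12)*476 = -413 + 24*476 = -413 + 11424 = 11011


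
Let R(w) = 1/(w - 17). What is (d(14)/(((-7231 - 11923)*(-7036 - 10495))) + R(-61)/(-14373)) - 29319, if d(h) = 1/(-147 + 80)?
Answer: -184872436910781248306/6305550561629163 ≈ -29319.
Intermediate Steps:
d(h) = -1/67 (d(h) = 1/(-67) = -1/67)
R(w) = 1/(-17 + w)
(d(14)/(((-7231 - 11923)*(-7036 - 10495))) + R(-61)/(-14373)) - 29319 = (-1/((-7231 - 11923)*(-7036 - 10495))/67 + 1/(-17 - 61*(-14373))) - 29319 = (-1/(67*((-19154*(-17531)))) - 1/14373/(-78)) - 29319 = (-1/67/335788774 - 1/78*(-1/14373)) - 29319 = (-1/67*1/335788774 + 1/1121094) - 29319 = (-1/22497847858 + 1/1121094) - 29319 = 5624181691/6305550561629163 - 29319 = -184872436910781248306/6305550561629163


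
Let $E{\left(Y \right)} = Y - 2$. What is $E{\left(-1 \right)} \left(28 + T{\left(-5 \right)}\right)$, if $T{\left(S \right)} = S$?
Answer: $-69$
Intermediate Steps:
$E{\left(Y \right)} = -2 + Y$ ($E{\left(Y \right)} = Y - 2 = -2 + Y$)
$E{\left(-1 \right)} \left(28 + T{\left(-5 \right)}\right) = \left(-2 - 1\right) \left(28 - 5\right) = \left(-3\right) 23 = -69$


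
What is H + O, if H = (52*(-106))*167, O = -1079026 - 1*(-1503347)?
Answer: -496183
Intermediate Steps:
O = 424321 (O = -1079026 + 1503347 = 424321)
H = -920504 (H = -5512*167 = -920504)
H + O = -920504 + 424321 = -496183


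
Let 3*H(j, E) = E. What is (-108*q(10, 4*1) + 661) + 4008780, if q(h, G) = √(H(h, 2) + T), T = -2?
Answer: 4009441 - 72*I*√3 ≈ 4.0094e+6 - 124.71*I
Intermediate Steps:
H(j, E) = E/3
q(h, G) = 2*I*√3/3 (q(h, G) = √((⅓)*2 - 2) = √(⅔ - 2) = √(-4/3) = 2*I*√3/3)
(-108*q(10, 4*1) + 661) + 4008780 = (-72*I*√3 + 661) + 4008780 = (661 - 72*I*√3) + 4008780 = 4009441 - 72*I*√3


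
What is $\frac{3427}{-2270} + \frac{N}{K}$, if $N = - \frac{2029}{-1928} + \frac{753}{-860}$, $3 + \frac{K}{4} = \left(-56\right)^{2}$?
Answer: $- \frac{356045841105}{235842314656} \approx -1.5097$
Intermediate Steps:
$K = 12532$ ($K = -12 + 4 \left(-56\right)^{2} = -12 + 4 \cdot 3136 = -12 + 12544 = 12532$)
$N = \frac{73289}{414520}$ ($N = \left(-2029\right) \left(- \frac{1}{1928}\right) + 753 \left(- \frac{1}{860}\right) = \frac{2029}{1928} - \frac{753}{860} = \frac{73289}{414520} \approx 0.1768$)
$\frac{3427}{-2270} + \frac{N}{K} = \frac{3427}{-2270} + \frac{73289}{414520 \cdot 12532} = 3427 \left(- \frac{1}{2270}\right) + \frac{73289}{414520} \cdot \frac{1}{12532} = - \frac{3427}{2270} + \frac{73289}{5194764640} = - \frac{356045841105}{235842314656}$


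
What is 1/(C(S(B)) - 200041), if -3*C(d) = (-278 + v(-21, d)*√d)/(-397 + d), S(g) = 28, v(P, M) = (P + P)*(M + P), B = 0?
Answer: -35020050165/7005454649267431 + 13284*√7/1000779235609633 ≈ -4.9989e-6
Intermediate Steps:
v(P, M) = 2*P*(M + P) (v(P, M) = (2*P)*(M + P) = 2*P*(M + P))
C(d) = -(-278 + √d*(882 - 42*d))/(3*(-397 + d)) (C(d) = -(-278 + (2*(-21)*(d - 21))*√d)/(3*(-397 + d)) = -(-278 + (2*(-21)*(-21 + d))*√d)/(3*(-397 + d)) = -(-278 + (882 - 42*d)*√d)/(3*(-397 + d)) = -(-278 + √d*(882 - 42*d))/(3*(-397 + d)))
1/(C(S(B)) - 200041) = 1/(2*(139 + 21*√28*(-21 + 28))/(3*(-397 + 28)) - 200041) = 1/((⅔)*(139 + 21*(2*√7)*7)/(-369) - 200041) = 1/((⅔)*(-1/369)*(139 + 294*√7) - 200041) = 1/((-278/1107 - 196*√7/369) - 200041) = 1/(-221445665/1107 - 196*√7/369)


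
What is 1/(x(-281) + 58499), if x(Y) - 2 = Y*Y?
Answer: 1/137462 ≈ 7.2747e-6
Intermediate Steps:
x(Y) = 2 + Y² (x(Y) = 2 + Y*Y = 2 + Y²)
1/(x(-281) + 58499) = 1/((2 + (-281)²) + 58499) = 1/((2 + 78961) + 58499) = 1/(78963 + 58499) = 1/137462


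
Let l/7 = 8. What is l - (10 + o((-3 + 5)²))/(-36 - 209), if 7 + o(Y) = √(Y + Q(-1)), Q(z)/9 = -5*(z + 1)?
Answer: 2745/49 ≈ 56.020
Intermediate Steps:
l = 56 (l = 7*8 = 56)
Q(z) = -45 - 45*z (Q(z) = 9*(-5*(z + 1)) = 9*(-5*(1 + z)) = 9*(-5 - 5*z) = -45 - 45*z)
o(Y) = -7 + √Y (o(Y) = -7 + √(Y + (-45 - 45*(-1))) = -7 + √(Y + (-45 + 45)) = -7 + √(Y + 0) = -7 + √Y)
l - (10 + o((-3 + 5)²))/(-36 - 209) = 56 - (10 + (-7 + √((-3 + 5)²)))/(-36 - 209) = 56 - (10 + (-7 + √(2²)))/(-245) = 56 - (10 + (-7 + √4))*(-1)/245 = 56 - (10 + (-7 + 2))*(-1)/245 = 56 - (10 - 5)*(-1)/245 = 56 - 5*(-1)/245 = 56 - 1*(-1/49) = 56 + 1/49 = 2745/49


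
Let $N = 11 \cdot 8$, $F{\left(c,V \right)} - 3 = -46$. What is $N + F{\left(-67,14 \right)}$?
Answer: $45$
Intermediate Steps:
$F{\left(c,V \right)} = -43$ ($F{\left(c,V \right)} = 3 - 46 = -43$)
$N = 88$
$N + F{\left(-67,14 \right)} = 88 - 43 = 45$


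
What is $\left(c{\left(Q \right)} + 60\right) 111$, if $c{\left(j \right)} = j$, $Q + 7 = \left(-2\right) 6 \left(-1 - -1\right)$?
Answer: $5883$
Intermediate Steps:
$Q = -7$ ($Q = -7 + \left(-2\right) 6 \left(-1 - -1\right) = -7 - 12 \left(-1 + 1\right) = -7 - 0 = -7 + 0 = -7$)
$\left(c{\left(Q \right)} + 60\right) 111 = \left(-7 + 60\right) 111 = 53 \cdot 111 = 5883$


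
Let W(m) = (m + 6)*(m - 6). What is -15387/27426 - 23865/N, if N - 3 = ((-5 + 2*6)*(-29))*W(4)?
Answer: -239012957/37143946 ≈ -6.4348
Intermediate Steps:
W(m) = (-6 + m)*(6 + m) (W(m) = (6 + m)*(-6 + m) = (-6 + m)*(6 + m))
N = 4063 (N = 3 + ((-5 + 2*6)*(-29))*(-36 + 4**2) = 3 + ((-5 + 12)*(-29))*(-36 + 16) = 3 + (7*(-29))*(-20) = 3 - 203*(-20) = 3 + 4060 = 4063)
-15387/27426 - 23865/N = -15387/27426 - 23865/4063 = -15387*1/27426 - 23865*1/4063 = -5129/9142 - 23865/4063 = -239012957/37143946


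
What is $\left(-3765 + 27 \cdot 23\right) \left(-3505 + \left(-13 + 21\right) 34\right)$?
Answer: $10164552$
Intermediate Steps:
$\left(-3765 + 27 \cdot 23\right) \left(-3505 + \left(-13 + 21\right) 34\right) = \left(-3765 + 621\right) \left(-3505 + 8 \cdot 34\right) = - 3144 \left(-3505 + 272\right) = \left(-3144\right) \left(-3233\right) = 10164552$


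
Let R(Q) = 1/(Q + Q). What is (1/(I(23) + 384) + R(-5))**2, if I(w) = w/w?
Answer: 225/23716 ≈ 0.0094873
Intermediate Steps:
I(w) = 1
R(Q) = 1/(2*Q)
(1/(I(23) + 384) + R(-5))**2 = (1/(1 + 384) + (1/2)/(-5))**2 = (1/385 + (1/2)*(-1/5))**2 = (1/385 - 1/10)**2 = (-15/154)**2 = 225/23716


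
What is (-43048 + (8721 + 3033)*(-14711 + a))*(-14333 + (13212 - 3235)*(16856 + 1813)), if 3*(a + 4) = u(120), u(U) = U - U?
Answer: -32221194605752240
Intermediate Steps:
u(U) = 0
a = -4 (a = -4 + (1/3)*0 = -4 + 0 = -4)
(-43048 + (8721 + 3033)*(-14711 + a))*(-14333 + (13212 - 3235)*(16856 + 1813)) = (-43048 + (8721 + 3033)*(-14711 - 4))*(-14333 + (13212 - 3235)*(16856 + 1813)) = (-43048 + 11754*(-14715))*(-14333 + 9977*18669) = (-43048 - 172960110)*(-14333 + 186260613) = -173003158*186246280 = -32221194605752240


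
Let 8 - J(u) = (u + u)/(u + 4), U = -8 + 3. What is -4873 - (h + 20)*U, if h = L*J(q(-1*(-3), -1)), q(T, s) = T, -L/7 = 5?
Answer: -6023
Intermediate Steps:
L = -35 (L = -7*5 = -35)
U = -5
J(u) = 8 - 2*u/(4 + u) (J(u) = 8 - (u + u)/(u + 4) = 8 - 2*u/(4 + u))
h = -250 (h = -70*(16 + 3*(-1*(-3)))/(4 - 1*(-3)) = -70*(16 + 3*3)/(4 + 3) = -70*(16 + 9)/7 = -70*25/7 = -35*50/7 = -250)
-4873 - (h + 20)*U = -4873 - (-250 + 20)*(-5) = -4873 - (-230)*(-5) = -4873 - 1*1150 = -4873 - 1150 = -6023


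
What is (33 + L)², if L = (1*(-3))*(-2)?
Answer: 1521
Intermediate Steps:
L = 6 (L = -3*(-2) = 6)
(33 + L)² = (33 + 6)² = 39² = 1521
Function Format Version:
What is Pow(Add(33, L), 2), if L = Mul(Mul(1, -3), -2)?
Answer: 1521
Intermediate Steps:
L = 6 (L = Mul(-3, -2) = 6)
Pow(Add(33, L), 2) = Pow(Add(33, 6), 2) = Pow(39, 2) = 1521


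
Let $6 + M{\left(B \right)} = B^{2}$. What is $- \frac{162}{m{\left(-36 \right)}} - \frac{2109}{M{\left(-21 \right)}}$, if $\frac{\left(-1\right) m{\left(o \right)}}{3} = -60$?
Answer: $- \frac{1667}{290} \approx -5.7483$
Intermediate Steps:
$M{\left(B \right)} = -6 + B^{2}$
$m{\left(o \right)} = 180$ ($m{\left(o \right)} = \left(-3\right) \left(-60\right) = 180$)
$- \frac{162}{m{\left(-36 \right)}} - \frac{2109}{M{\left(-21 \right)}} = - \frac{162}{180} - \frac{2109}{-6 + \left(-21\right)^{2}} = \left(-162\right) \frac{1}{180} - \frac{2109}{-6 + 441} = - \frac{9}{10} - \frac{2109}{435} = - \frac{9}{10} - \frac{703}{145} = - \frac{1667}{290}$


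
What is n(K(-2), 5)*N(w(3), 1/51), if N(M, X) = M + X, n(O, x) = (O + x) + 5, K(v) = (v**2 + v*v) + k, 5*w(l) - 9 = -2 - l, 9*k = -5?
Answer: 32813/2295 ≈ 14.298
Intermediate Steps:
k = -5/9 (k = (1/9)*(-5) = -5/9 ≈ -0.55556)
w(l) = 7/5 - l/5 (w(l) = 9/5 + (-2 - l)/5 = 9/5 + (-2/5 - l/5) = 7/5 - l/5)
K(v) = -5/9 + 2*v**2 (K(v) = (v**2 + v*v) - 5/9 = (v**2 + v**2) - 5/9 = 2*v**2 - 5/9 = -5/9 + 2*v**2)
n(O, x) = 5 + O + x
n(K(-2), 5)*N(w(3), 1/51) = (5 + (-5/9 + 2*(-2)**2) + 5)*((7/5 - 1/5*3) + 1/51) = (5 + (-5/9 + 2*4) + 5)*((7/5 - 3/5) + 1/51) = (5 + (-5/9 + 8) + 5)*(4/5 + 1/51) = (5 + 67/9 + 5)*(209/255) = (157/9)*(209/255) = 32813/2295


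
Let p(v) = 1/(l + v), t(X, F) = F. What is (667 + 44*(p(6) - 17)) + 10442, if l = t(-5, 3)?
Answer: 93293/9 ≈ 10366.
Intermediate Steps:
l = 3
p(v) = 1/(3 + v)
(667 + 44*(p(6) - 17)) + 10442 = (667 + 44*(1/(3 + 6) - 17)) + 10442 = (667 + 44*(1/9 - 17)) + 10442 = (667 + 44*(⅑ - 17)) + 10442 = (667 + 44*(-152/9)) + 10442 = (667 - 6688/9) + 10442 = -685/9 + 10442 = 93293/9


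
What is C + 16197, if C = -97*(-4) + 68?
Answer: 16653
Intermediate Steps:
C = 456 (C = 388 + 68 = 456)
C + 16197 = 456 + 16197 = 16653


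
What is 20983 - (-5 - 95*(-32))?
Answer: 17948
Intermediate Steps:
20983 - (-5 - 95*(-32)) = 20983 - (-5 + 3040) = 20983 - 1*3035 = 20983 - 3035 = 17948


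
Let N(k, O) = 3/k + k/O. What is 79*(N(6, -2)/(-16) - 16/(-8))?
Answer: 5451/32 ≈ 170.34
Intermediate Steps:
79*(N(6, -2)/(-16) - 16/(-8)) = 79*((3/6 + 6/(-2))/(-16) - 16/(-8)) = 79*((3*(⅙) + 6*(-½))*(-1/16) - 16*(-⅛)) = 79*((½ - 3)*(-1/16) + 2) = 79*(-5/2*(-1/16) + 2) = 79*(5/32 + 2) = 79*(69/32) = 5451/32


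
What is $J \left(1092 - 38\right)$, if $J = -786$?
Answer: $-828444$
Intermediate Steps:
$J \left(1092 - 38\right) = - 786 \left(1092 - 38\right) = \left(-786\right) 1054 = -828444$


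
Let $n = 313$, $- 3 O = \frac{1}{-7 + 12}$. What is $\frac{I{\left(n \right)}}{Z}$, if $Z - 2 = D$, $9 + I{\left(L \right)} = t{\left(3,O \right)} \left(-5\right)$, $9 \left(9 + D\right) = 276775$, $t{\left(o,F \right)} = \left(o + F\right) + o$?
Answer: $- \frac{87}{69178} \approx -0.0012576$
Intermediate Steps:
$O = - \frac{1}{15}$ ($O = - \frac{1}{3 \left(-7 + 12\right)} = - \frac{1}{3 \cdot 5} = \left(- \frac{1}{3}\right) \frac{1}{5} = - \frac{1}{15} \approx -0.066667$)
$t{\left(o,F \right)} = F + 2 o$ ($t{\left(o,F \right)} = \left(F + o\right) + o = F + 2 o$)
$D = \frac{276694}{9}$ ($D = -9 + \frac{1}{9} \cdot 276775 = -9 + \frac{276775}{9} = \frac{276694}{9} \approx 30744.0$)
$I{\left(L \right)} = - \frac{116}{3}$ ($I{\left(L \right)} = -9 + \left(- \frac{1}{15} + 2 \cdot 3\right) \left(-5\right) = -9 + \left(- \frac{1}{15} + 6\right) \left(-5\right) = -9 + \frac{89}{15} \left(-5\right) = -9 - \frac{89}{3} = - \frac{116}{3}$)
$Z = \frac{276712}{9}$ ($Z = 2 + \frac{276694}{9} = \frac{276712}{9} \approx 30746.0$)
$\frac{I{\left(n \right)}}{Z} = - \frac{116}{3 \cdot \frac{276712}{9}} = \left(- \frac{116}{3}\right) \frac{9}{276712} = - \frac{87}{69178}$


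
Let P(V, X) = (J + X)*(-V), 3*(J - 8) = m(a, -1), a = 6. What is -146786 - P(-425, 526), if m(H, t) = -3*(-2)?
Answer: -374586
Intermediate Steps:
m(H, t) = 6
J = 10 (J = 8 + (⅓)*6 = 8 + 2 = 10)
P(V, X) = -V*(10 + X) (P(V, X) = (10 + X)*(-V) = -V*(10 + X))
-146786 - P(-425, 526) = -146786 - (-1)*(-425)*(10 + 526) = -146786 - (-1)*(-425)*536 = -146786 - 1*227800 = -146786 - 227800 = -374586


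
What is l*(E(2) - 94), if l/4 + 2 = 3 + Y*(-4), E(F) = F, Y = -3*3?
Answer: -13616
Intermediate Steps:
Y = -9
l = 148 (l = -8 + 4*(3 - 9*(-4)) = -8 + 4*(3 + 36) = -8 + 4*39 = -8 + 156 = 148)
l*(E(2) - 94) = 148*(2 - 94) = 148*(-92) = -13616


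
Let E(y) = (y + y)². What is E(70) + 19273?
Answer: 38873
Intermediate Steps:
E(y) = 4*y² (E(y) = (2*y)² = 4*y²)
E(70) + 19273 = 4*70² + 19273 = 4*4900 + 19273 = 19600 + 19273 = 38873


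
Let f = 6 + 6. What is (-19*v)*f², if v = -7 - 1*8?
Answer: 41040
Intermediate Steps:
f = 12
v = -15 (v = -7 - 8 = -15)
(-19*v)*f² = -19*(-15)*12² = 285*144 = 41040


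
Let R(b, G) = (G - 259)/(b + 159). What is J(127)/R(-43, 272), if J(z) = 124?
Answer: 14384/13 ≈ 1106.5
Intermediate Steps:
R(b, G) = (-259 + G)/(159 + b)
J(127)/R(-43, 272) = 124/(((-259 + 272)/(159 - 43))) = 124/((13/116)) = 124/(((1/116)*13)) = 124/(13/116) = 124*(116/13) = 14384/13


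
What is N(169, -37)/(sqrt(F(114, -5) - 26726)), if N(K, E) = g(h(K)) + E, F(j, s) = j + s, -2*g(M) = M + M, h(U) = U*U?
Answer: 28598*I*sqrt(26617)/26617 ≈ 175.29*I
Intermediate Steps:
h(U) = U**2
g(M) = -M (g(M) = -(M + M)/2 = -M)
N(K, E) = E - K**2 (N(K, E) = -K**2 + E = E - K**2)
N(169, -37)/(sqrt(F(114, -5) - 26726)) = (-37 - 1*169**2)/(sqrt((114 - 5) - 26726)) = (-37 - 1*28561)/(sqrt(109 - 26726)) = (-37 - 28561)/(sqrt(-26617)) = -28598*(-I*sqrt(26617)/26617) = -(-28598)*I*sqrt(26617)/26617 = 28598*I*sqrt(26617)/26617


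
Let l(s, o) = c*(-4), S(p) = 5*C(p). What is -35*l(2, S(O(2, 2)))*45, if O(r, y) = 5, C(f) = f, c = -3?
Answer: -18900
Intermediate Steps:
S(p) = 5*p
l(s, o) = 12 (l(s, o) = -3*(-4) = 12)
-35*l(2, S(O(2, 2)))*45 = -35*12*45 = -420*45 = -18900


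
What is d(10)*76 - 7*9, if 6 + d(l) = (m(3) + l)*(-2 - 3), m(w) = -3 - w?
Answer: -2039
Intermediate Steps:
d(l) = 24 - 5*l (d(l) = -6 + ((-3 - 1*3) + l)*(-2 - 3) = -6 + ((-3 - 3) + l)*(-5) = -6 + (-6 + l)*(-5) = -6 + (30 - 5*l) = 24 - 5*l)
d(10)*76 - 7*9 = (24 - 5*10)*76 - 7*9 = (24 - 50)*76 - 63 = -26*76 - 63 = -1976 - 63 = -2039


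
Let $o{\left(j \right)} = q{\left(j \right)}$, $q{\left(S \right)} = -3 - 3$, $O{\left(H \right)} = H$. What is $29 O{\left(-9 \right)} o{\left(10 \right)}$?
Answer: $1566$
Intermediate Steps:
$q{\left(S \right)} = -6$ ($q{\left(S \right)} = -3 - 3 = -6$)
$o{\left(j \right)} = -6$
$29 O{\left(-9 \right)} o{\left(10 \right)} = 29 \left(-9\right) \left(-6\right) = \left(-261\right) \left(-6\right) = 1566$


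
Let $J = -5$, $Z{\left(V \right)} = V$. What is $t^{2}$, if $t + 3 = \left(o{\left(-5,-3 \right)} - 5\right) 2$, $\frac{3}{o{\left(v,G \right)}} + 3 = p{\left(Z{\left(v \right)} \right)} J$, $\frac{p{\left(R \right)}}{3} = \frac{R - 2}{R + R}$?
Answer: $\frac{14641}{81} \approx 180.75$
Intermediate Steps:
$p{\left(R \right)} = \frac{3 \left(-2 + R\right)}{2 R}$ ($p{\left(R \right)} = 3 \frac{R - 2}{R + R} = 3 \frac{-2 + R}{2 R} = \frac{3 \left(-2 + R\right)}{2 R}$)
$o{\left(v,G \right)} = \frac{3}{- \frac{21}{2} + \frac{15}{v}}$ ($o{\left(v,G \right)} = \frac{3}{-3 + \left(\frac{3}{2} - \frac{3}{v}\right) \left(-5\right)} = \frac{3}{-3 - \left(\frac{15}{2} - \frac{15}{v}\right)} = \frac{3}{- \frac{21}{2} + \frac{15}{v}}$)
$t = - \frac{121}{9}$ ($t = -3 + \left(\left(-2\right) \left(-5\right) \frac{1}{-10 + 7 \left(-5\right)} - 5\right) 2 = -3 + \left(\left(-2\right) \left(-5\right) \frac{1}{-10 - 35} - 5\right) 2 = -3 + \left(\left(-2\right) \left(-5\right) \frac{1}{-45} - 5\right) 2 = -3 + \left(\left(-2\right) \left(-5\right) \left(- \frac{1}{45}\right) - 5\right) 2 = -3 + \left(- \frac{2}{9} - 5\right) 2 = -3 - \frac{94}{9} = - \frac{121}{9} \approx -13.444$)
$t^{2} = \left(- \frac{121}{9}\right)^{2} = \frac{14641}{81}$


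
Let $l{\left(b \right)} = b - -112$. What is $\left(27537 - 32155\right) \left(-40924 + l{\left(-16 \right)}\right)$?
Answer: $188543704$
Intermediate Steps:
$l{\left(b \right)} = 112 + b$ ($l{\left(b \right)} = b + 112 = 112 + b$)
$\left(27537 - 32155\right) \left(-40924 + l{\left(-16 \right)}\right) = \left(27537 - 32155\right) \left(-40924 + \left(112 - 16\right)\right) = - 4618 \left(-40924 + 96\right) = \left(-4618\right) \left(-40828\right) = 188543704$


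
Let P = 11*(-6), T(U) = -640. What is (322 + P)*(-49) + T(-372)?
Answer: -13184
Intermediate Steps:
P = -66
(322 + P)*(-49) + T(-372) = (322 - 66)*(-49) - 640 = 256*(-49) - 640 = -12544 - 640 = -13184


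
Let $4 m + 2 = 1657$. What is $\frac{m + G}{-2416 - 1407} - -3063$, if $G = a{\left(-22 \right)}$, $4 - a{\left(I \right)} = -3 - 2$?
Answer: $\frac{46837705}{15292} \approx 3062.9$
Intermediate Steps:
$m = \frac{1655}{4}$ ($m = - \frac{1}{2} + \frac{1}{4} \cdot 1657 = - \frac{1}{2} + \frac{1657}{4} = \frac{1655}{4} \approx 413.75$)
$a{\left(I \right)} = 9$ ($a{\left(I \right)} = 4 - \left(-3 - 2\right) = 4 - -5 = 4 + 5 = 9$)
$G = 9$
$\frac{m + G}{-2416 - 1407} - -3063 = \frac{\frac{1655}{4} + 9}{-2416 - 1407} - -3063 = \frac{1691}{4 \left(-3823\right)} + 3063 = \frac{1691}{4} \left(- \frac{1}{3823}\right) + 3063 = - \frac{1691}{15292} + 3063 = \frac{46837705}{15292}$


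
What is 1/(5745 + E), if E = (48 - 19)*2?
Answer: 1/5803 ≈ 0.00017232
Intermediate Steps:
E = 58 (E = 29*2 = 58)
1/(5745 + E) = 1/(5745 + 58) = 1/5803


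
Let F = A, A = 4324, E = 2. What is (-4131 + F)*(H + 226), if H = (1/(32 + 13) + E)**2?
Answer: 89924683/2025 ≈ 44407.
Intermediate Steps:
H = 8281/2025 (H = (1/(32 + 13) + 2)**2 = (1/45 + 2)**2 = (91/45)**2 = 8281/2025 ≈ 4.0894)
F = 4324
(-4131 + F)*(H + 226) = (-4131 + 4324)*(8281/2025 + 226) = 193*(465931/2025) = 89924683/2025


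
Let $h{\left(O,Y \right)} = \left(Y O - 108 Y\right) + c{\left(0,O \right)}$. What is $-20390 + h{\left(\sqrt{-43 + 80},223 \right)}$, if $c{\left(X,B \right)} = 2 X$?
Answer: $-44474 + 223 \sqrt{37} \approx -43118.0$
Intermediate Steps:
$h{\left(O,Y \right)} = - 108 Y + O Y$ ($h{\left(O,Y \right)} = \left(Y O - 108 Y\right) + 2 \cdot 0 = \left(O Y - 108 Y\right) + 0 = \left(- 108 Y + O Y\right) + 0 = - 108 Y + O Y$)
$-20390 + h{\left(\sqrt{-43 + 80},223 \right)} = -20390 + 223 \left(-108 + \sqrt{-43 + 80}\right) = -20390 + 223 \left(-108 + \sqrt{37}\right) = -20390 - \left(24084 - 223 \sqrt{37}\right) = -44474 + 223 \sqrt{37}$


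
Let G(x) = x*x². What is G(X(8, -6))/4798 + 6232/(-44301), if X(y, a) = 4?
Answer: -13532936/106278099 ≈ -0.12734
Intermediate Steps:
G(x) = x³
G(X(8, -6))/4798 + 6232/(-44301) = 4³/4798 + 6232/(-44301) = 64*(1/4798) + 6232*(-1/44301) = 32/2399 - 6232/44301 = -13532936/106278099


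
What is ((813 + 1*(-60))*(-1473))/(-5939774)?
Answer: 1109169/5939774 ≈ 0.18674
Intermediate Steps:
((813 + 1*(-60))*(-1473))/(-5939774) = ((813 - 60)*(-1473))*(-1/5939774) = (753*(-1473))*(-1/5939774) = -1109169*(-1/5939774) = 1109169/5939774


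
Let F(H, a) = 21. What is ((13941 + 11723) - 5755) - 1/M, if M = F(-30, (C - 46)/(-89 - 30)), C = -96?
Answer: 418088/21 ≈ 19909.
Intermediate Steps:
M = 21
((13941 + 11723) - 5755) - 1/M = ((13941 + 11723) - 5755) - 1/21 = (25664 - 5755) - 1*1/21 = 19909 - 1/21 = 418088/21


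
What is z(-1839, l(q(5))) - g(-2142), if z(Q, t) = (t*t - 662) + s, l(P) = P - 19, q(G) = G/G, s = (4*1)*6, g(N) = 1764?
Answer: -2078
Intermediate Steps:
s = 24 (s = 4*6 = 24)
q(G) = 1
l(P) = -19 + P
z(Q, t) = -638 + t² (z(Q, t) = (t*t - 662) + 24 = (t² - 662) + 24 = (-662 + t²) + 24 = -638 + t²)
z(-1839, l(q(5))) - g(-2142) = (-638 + (-19 + 1)²) - 1*1764 = (-638 + (-18)²) - 1764 = (-638 + 324) - 1764 = -314 - 1764 = -2078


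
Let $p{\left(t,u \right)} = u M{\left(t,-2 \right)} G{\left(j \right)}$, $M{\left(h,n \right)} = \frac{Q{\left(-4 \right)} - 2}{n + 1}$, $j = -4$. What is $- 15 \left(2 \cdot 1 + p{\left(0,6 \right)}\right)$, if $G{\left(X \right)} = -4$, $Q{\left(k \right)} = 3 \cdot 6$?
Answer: $-5790$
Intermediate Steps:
$Q{\left(k \right)} = 18$
$M{\left(h,n \right)} = \frac{16}{1 + n}$ ($M{\left(h,n \right)} = \frac{18 - 2}{n + 1} = \frac{16}{1 + n}$)
$p{\left(t,u \right)} = 64 u$ ($p{\left(t,u \right)} = u \frac{16}{1 - 2} \left(-4\right) = u \frac{16}{-1} \left(-4\right) = u 16 \left(-1\right) \left(-4\right) = u \left(-16\right) \left(-4\right) = - 16 u \left(-4\right) = 64 u$)
$- 15 \left(2 \cdot 1 + p{\left(0,6 \right)}\right) = - 15 \left(2 \cdot 1 + 64 \cdot 6\right) = - 15 \left(2 + 384\right) = \left(-15\right) 386 = -5790$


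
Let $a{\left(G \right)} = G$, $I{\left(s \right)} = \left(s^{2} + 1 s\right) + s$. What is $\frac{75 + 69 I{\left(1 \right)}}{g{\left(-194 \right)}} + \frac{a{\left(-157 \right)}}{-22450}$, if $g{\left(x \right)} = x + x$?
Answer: $- \frac{783748}{1088825} \approx -0.71981$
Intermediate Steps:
$g{\left(x \right)} = 2 x$
$I{\left(s \right)} = s^{2} + 2 s$ ($I{\left(s \right)} = \left(s^{2} + s\right) + s = \left(s + s^{2}\right) + s = s^{2} + 2 s$)
$\frac{75 + 69 I{\left(1 \right)}}{g{\left(-194 \right)}} + \frac{a{\left(-157 \right)}}{-22450} = \frac{75 + 69 \cdot 1 \left(2 + 1\right)}{2 \left(-194\right)} - \frac{157}{-22450} = \frac{75 + 69 \cdot 1 \cdot 3}{-388} - - \frac{157}{22450} = \left(75 + 69 \cdot 3\right) \left(- \frac{1}{388}\right) + \frac{157}{22450} = \left(75 + 207\right) \left(- \frac{1}{388}\right) + \frac{157}{22450} = 282 \left(- \frac{1}{388}\right) + \frac{157}{22450} = - \frac{141}{194} + \frac{157}{22450} = - \frac{783748}{1088825}$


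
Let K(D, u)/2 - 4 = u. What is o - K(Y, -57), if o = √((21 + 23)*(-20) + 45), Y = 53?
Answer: 106 + I*√835 ≈ 106.0 + 28.896*I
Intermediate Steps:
K(D, u) = 8 + 2*u
o = I*√835 (o = √(44*(-20) + 45) = √(-880 + 45) = √(-835) = I*√835 ≈ 28.896*I)
o - K(Y, -57) = I*√835 - (8 + 2*(-57)) = I*√835 - (8 - 114) = I*√835 - 1*(-106) = I*√835 + 106 = 106 + I*√835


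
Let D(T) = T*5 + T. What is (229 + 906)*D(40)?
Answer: 272400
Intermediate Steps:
D(T) = 6*T (D(T) = 5*T + T = 6*T)
(229 + 906)*D(40) = (229 + 906)*(6*40) = 1135*240 = 272400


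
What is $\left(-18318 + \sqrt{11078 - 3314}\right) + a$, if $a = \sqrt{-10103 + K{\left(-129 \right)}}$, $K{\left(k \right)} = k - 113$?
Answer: $-18318 + 2 \sqrt{1941} + i \sqrt{10345} \approx -18230.0 + 101.71 i$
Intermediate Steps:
$K{\left(k \right)} = -113 + k$
$a = i \sqrt{10345}$ ($a = \sqrt{-10103 - 242} = \sqrt{-10345} = i \sqrt{10345} \approx 101.71 i$)
$\left(-18318 + \sqrt{11078 - 3314}\right) + a = \left(-18318 + \sqrt{11078 - 3314}\right) + i \sqrt{10345} = \left(-18318 + \sqrt{7764}\right) + i \sqrt{10345} = \left(-18318 + 2 \sqrt{1941}\right) + i \sqrt{10345} = -18318 + 2 \sqrt{1941} + i \sqrt{10345}$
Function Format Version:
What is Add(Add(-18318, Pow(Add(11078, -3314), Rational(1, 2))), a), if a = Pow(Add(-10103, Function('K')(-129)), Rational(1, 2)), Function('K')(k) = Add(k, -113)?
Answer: Add(-18318, Mul(2, Pow(1941, Rational(1, 2))), Mul(I, Pow(10345, Rational(1, 2)))) ≈ Add(-18230., Mul(101.71, I))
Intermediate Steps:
Function('K')(k) = Add(-113, k)
a = Mul(I, Pow(10345, Rational(1, 2))) (a = Pow(Add(-10103, Add(-113, -129)), Rational(1, 2)) = Pow(Add(-10103, -242), Rational(1, 2)) = Pow(-10345, Rational(1, 2)) = Mul(I, Pow(10345, Rational(1, 2))) ≈ Mul(101.71, I))
Add(Add(-18318, Pow(Add(11078, -3314), Rational(1, 2))), a) = Add(Add(-18318, Pow(Add(11078, -3314), Rational(1, 2))), Mul(I, Pow(10345, Rational(1, 2)))) = Add(Add(-18318, Pow(7764, Rational(1, 2))), Mul(I, Pow(10345, Rational(1, 2)))) = Add(Add(-18318, Mul(2, Pow(1941, Rational(1, 2)))), Mul(I, Pow(10345, Rational(1, 2)))) = Add(-18318, Mul(2, Pow(1941, Rational(1, 2))), Mul(I, Pow(10345, Rational(1, 2))))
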